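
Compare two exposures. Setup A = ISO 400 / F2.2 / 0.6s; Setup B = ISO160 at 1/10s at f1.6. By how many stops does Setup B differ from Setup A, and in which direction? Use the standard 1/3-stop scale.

Aperture: f/2.2 → f/2 → f/1.8 → f/1.6 — 1 stop opened up (brighter).
Shutter speed: 0.6 → 0.5 → 0.4 → 0.3 → 1/4 → 1/5 → 1/6 → 1/8 → 1/10 — 2 2/3 stops faster (darker).
ISO: 400 → 320 → 250 → 200 → 160 — 1 1/3 stops lower (darker).
Net: +1 −2 2/3 −1 1/3 = −3 stops.

3 stops darker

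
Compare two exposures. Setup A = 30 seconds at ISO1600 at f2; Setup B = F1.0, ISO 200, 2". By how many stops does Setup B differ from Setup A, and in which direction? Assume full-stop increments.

Aperture: f/2 → f/1.4 → f/1.0 — 2 stops larger aperture (brighter).
Shutter speed: 30 → 15 → 8 → 4 → 2 — 4 stops shorter (darker).
ISO: 1600 → 800 → 400 → 200 — 3 stops lower (darker).
Net: +2 −4 −3 = −5 stops.

5 stops darker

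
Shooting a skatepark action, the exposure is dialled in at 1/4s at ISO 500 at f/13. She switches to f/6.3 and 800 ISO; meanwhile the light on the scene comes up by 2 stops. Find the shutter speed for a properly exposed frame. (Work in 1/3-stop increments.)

Scene light: 2 stops brighter.
Aperture: f/13 → f/11 → f/10 → f/9 → f/8 → f/7.1 → f/6.3 — 2 stops larger aperture (brighter).
ISO: 500 → 640 → 800 — 2/3 stop raised (brighter).
Net so far: 4 2/3 stops brighter. Shutter speed: 1/4 → 1/5 → 1/6 → 1/8 → 1/10 → 1/13 → 1/15 → 1/20 → 1/25 → 1/30 → 1/40 → 1/50 → 1/60 → 1/80 → 1/100.

1/100s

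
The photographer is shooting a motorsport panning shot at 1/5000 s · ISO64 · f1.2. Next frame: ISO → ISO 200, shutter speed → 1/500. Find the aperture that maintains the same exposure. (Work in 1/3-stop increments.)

f/7.1

ISO: 64 → 80 → 100 → 125 → 160 → 200 — 1 2/3 stops raised (brighter).
Shutter speed: 1/5000 → 1/4000 → 1/3200 → 1/2500 → 1/2000 → 1/1600 → 1/1250 → 1/1000 → 1/800 → 1/640 → 1/500 — 3 1/3 stops slower (brighter).
Net change so far: 5 stops brighter. Offset with the aperture: f/1.2 → f/1.4 → f/1.6 → f/1.8 → f/2 → f/2.2 → f/2.5 → f/2.8 → f/3.2 → f/3.5 → f/4 → f/4.5 → f/5 → f/5.6 → f/6.3 → f/7.1.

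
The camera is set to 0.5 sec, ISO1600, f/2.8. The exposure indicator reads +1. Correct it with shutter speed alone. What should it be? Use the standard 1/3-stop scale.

1/4s

Overexposed by 1 stop → need 1 stop darker.
Shutter speed: 0.5 → 0.4 → 0.3 → 1/4.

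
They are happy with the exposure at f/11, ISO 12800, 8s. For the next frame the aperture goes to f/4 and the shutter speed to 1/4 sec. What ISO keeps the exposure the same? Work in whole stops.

ISO 51200

Aperture: f/11 → f/8 → f/5.6 → f/4 — 3 stops opened up (brighter).
Shutter speed: 8 → 4 → 2 → 1 → 1/2 → 1/4 — 5 stops faster (darker).
Net change so far: 2 stops darker. Offset with the ISO: 12800 → 25600 → 51200.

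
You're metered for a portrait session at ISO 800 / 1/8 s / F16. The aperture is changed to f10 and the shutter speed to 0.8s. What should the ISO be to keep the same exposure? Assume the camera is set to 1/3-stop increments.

Aperture: f/16 → f/14 → f/13 → f/11 → f/10 — 1 1/3 stops wider (brighter).
Shutter speed: 1/8 → 1/6 → 1/5 → 1/4 → 0.3 → 0.4 → 0.5 → 0.6 → 0.8 — 2 2/3 stops slower (brighter).
Net change so far: 4 stops brighter. Offset with the ISO: 800 → 640 → 500 → 400 → 320 → 250 → 200 → 160 → 125 → 100 → 80 → 64 → 50.

ISO 50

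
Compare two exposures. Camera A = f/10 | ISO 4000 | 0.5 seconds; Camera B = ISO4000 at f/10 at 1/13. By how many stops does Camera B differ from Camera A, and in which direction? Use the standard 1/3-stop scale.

2 2/3 stops darker

Aperture: unchanged.
Shutter speed: 0.5 → 0.4 → 0.3 → 1/4 → 1/5 → 1/6 → 1/8 → 1/10 → 1/13 — 2 2/3 stops shorter (darker).
ISO: unchanged.
Net: −2 2/3 = −2 2/3 stops.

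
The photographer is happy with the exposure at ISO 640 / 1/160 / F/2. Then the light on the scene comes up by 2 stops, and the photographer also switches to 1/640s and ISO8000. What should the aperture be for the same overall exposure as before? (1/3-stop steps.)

f/7.1

Scene light: 2 stops brighter.
Shutter speed: 1/160 → 1/200 → 1/250 → 1/320 → 1/400 → 1/500 → 1/640 — 2 stops shorter (darker).
ISO: 640 → 800 → 1000 → 1250 → 1600 → 2000 → 2500 → 3200 → 4000 → 5000 → 6400 → 8000 — 3 2/3 stops higher (brighter).
Net so far: 3 2/3 stops brighter. Aperture: f/2 → f/2.2 → f/2.5 → f/2.8 → f/3.2 → f/3.5 → f/4 → f/4.5 → f/5 → f/5.6 → f/6.3 → f/7.1.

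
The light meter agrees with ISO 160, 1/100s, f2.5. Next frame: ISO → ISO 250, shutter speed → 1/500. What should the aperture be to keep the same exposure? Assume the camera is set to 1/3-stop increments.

f/1.4

ISO: 160 → 200 → 250 — 2/3 stop raised (brighter).
Shutter speed: 1/100 → 1/125 → 1/160 → 1/200 → 1/250 → 1/320 → 1/400 → 1/500 — 2 1/3 stops faster (darker).
Net change so far: 1 2/3 stops darker. Offset with the aperture: f/2.5 → f/2.2 → f/2 → f/1.8 → f/1.6 → f/1.4.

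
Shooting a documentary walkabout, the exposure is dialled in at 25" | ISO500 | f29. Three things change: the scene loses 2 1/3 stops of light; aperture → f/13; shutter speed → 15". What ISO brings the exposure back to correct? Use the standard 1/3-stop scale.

Scene light: 2 1/3 stops darker.
Aperture: f/29 → f/25 → f/22 → f/20 → f/18 → f/16 → f/14 → f/13 — 2 1/3 stops opened up (brighter).
Shutter speed: 25 → 20 → 15 — 2/3 stop faster (darker).
Net so far: 2/3 stop darker. ISO: 500 → 640 → 800.

ISO 800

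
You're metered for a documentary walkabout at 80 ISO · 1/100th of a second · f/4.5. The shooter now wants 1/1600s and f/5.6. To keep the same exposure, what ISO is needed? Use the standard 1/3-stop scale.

ISO 2000

Shutter speed: 1/100 → 1/125 → 1/160 → 1/200 → 1/250 → 1/320 → 1/400 → 1/500 → 1/640 → 1/800 → 1/1000 → 1/1250 → 1/1600 — 4 stops shorter (darker).
Aperture: f/4.5 → f/5 → f/5.6 — 2/3 stop stopped down (darker).
Net change so far: 4 2/3 stops darker. Offset with the ISO: 80 → 100 → 125 → 160 → 200 → 250 → 320 → 400 → 500 → 640 → 800 → 1000 → 1250 → 1600 → 2000.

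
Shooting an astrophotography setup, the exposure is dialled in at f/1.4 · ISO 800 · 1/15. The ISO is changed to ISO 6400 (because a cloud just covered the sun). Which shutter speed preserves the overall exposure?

1/125s

ISO: 800 → 1600 → 3200 → 6400 — 3 stops higher (brighter).
Need 3 stops darker from the shutter speed: 1/15 → 1/30 → 1/60 → 1/125.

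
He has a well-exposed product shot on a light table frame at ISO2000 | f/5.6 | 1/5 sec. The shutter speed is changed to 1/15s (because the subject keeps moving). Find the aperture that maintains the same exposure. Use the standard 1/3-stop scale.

Shutter speed: 1/5 → 1/6 → 1/8 → 1/10 → 1/13 → 1/15 — 1 2/3 stops faster (darker).
Need 1 2/3 stops brighter from the aperture: f/5.6 → f/5 → f/4.5 → f/4 → f/3.5 → f/3.2.

f/3.2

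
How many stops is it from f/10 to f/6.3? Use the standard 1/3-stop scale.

f/10 → f/9 → f/8 → f/7.1 → f/6.3 — count the steps: 4 third-stops = 1 1/3 stops.

1 1/3 stops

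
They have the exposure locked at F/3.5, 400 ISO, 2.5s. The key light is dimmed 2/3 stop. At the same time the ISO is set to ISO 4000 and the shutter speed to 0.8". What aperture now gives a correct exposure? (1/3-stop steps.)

Scene light: 2/3 stop darker.
ISO: 400 → 500 → 640 → 800 → 1000 → 1250 → 1600 → 2000 → 2500 → 3200 → 4000 — 3 1/3 stops raised (brighter).
Shutter speed: 2.5 → 2 → 1.6 → 1.3 → 1 → 0.8 — 1 2/3 stops faster (darker).
Net so far: 1 stop brighter. Aperture: f/3.5 → f/4 → f/4.5 → f/5.

f/5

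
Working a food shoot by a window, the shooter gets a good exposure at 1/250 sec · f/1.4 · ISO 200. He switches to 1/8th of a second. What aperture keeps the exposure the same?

f/8

Shutter speed: 1/250 → 1/125 → 1/60 → 1/30 → 1/15 → 1/8 — 5 stops longer (brighter).
Need 5 stops darker from the aperture: f/1.4 → f/2 → f/2.8 → f/4 → f/5.6 → f/8.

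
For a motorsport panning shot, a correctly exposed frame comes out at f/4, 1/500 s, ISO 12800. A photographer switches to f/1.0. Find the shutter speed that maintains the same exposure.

Aperture: f/4 → f/2.8 → f/2 → f/1.4 → f/1.0 — 4 stops wider (brighter).
Need 4 stops darker from the shutter speed: 1/500 → 1/1000 → 1/2000 → 1/4000 → 1/8000.

1/8000s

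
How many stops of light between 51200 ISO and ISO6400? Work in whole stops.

3 stops

51200 → 25600 → 12800 → 6400 — count the steps: 3 stops.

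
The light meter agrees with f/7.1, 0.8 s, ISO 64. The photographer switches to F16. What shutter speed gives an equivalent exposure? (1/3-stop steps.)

4 s

Aperture: f/7.1 → f/8 → f/9 → f/10 → f/11 → f/13 → f/14 → f/16 — 2 1/3 stops smaller aperture (darker).
Need 2 1/3 stops brighter from the shutter speed: 0.8 → 1 → 1.3 → 1.6 → 2 → 2.5 → 3.2 → 4.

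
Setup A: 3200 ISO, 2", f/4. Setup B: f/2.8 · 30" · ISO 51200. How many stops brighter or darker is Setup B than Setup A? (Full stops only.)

Aperture: f/4 → f/2.8 — 1 stop opened up (brighter).
Shutter speed: 2 → 4 → 8 → 15 → 30 — 4 stops longer (brighter).
ISO: 3200 → 6400 → 12800 → 25600 → 51200 — 4 stops higher (brighter).
Net: +1 +4 +4 = +9 stops.

9 stops brighter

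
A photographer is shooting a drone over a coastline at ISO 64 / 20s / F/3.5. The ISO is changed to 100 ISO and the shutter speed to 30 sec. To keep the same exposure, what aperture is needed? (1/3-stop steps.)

ISO: 64 → 80 → 100 — 2/3 stop raised (brighter).
Shutter speed: 20 → 25 → 30 — 2/3 stop longer (brighter).
Net change so far: 1 1/3 stops brighter. Offset with the aperture: f/3.5 → f/4 → f/4.5 → f/5 → f/5.6.

f/5.6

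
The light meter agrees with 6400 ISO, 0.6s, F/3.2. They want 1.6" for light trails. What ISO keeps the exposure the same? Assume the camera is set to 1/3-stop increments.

ISO 2500

Shutter speed: 0.6 → 0.8 → 1 → 1.3 → 1.6 — 1 1/3 stops slower (brighter).
Need 1 1/3 stops darker from the ISO: 6400 → 5000 → 4000 → 3200 → 2500.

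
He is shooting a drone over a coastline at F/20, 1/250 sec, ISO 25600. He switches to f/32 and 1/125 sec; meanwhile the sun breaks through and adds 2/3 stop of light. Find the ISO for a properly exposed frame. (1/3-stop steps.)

ISO 20000

Scene light: 2/3 stop brighter.
Aperture: f/20 → f/22 → f/25 → f/29 → f/32 — 1 1/3 stops stopped down (darker).
Shutter speed: 1/250 → 1/200 → 1/160 → 1/125 — 1 stop slower (brighter).
Net so far: 1/3 stop brighter. ISO: 25600 → 20000.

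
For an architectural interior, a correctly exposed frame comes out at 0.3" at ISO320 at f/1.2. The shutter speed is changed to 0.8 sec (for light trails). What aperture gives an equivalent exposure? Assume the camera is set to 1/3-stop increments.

Shutter speed: 0.3 → 0.4 → 0.5 → 0.6 → 0.8 — 1 1/3 stops slower (brighter).
Need 1 1/3 stops darker from the aperture: f/1.2 → f/1.4 → f/1.6 → f/1.8 → f/2.

f/2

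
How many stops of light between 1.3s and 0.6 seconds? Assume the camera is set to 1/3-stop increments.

1.3 → 1 → 0.8 → 0.6 — count the steps: 3 third-stops = 1 stop.

1 stop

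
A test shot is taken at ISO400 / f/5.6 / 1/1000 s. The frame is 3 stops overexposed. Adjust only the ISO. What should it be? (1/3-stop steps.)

ISO 50

Overexposed by 3 stops → need 3 stops darker.
ISO: 400 → 320 → 250 → 200 → 160 → 125 → 100 → 80 → 64 → 50.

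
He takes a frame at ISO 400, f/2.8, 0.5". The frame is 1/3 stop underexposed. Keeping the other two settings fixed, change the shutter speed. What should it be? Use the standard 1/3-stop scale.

Underexposed by 1/3 stop → need 1/3 stop brighter.
Shutter speed: 0.5 → 0.6.

0.6 s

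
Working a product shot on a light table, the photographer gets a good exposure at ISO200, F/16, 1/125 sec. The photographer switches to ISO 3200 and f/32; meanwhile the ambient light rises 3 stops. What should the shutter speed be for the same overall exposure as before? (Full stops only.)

Scene light: 3 stops brighter.
ISO: 200 → 400 → 800 → 1600 → 3200 — 4 stops raised (brighter).
Aperture: f/16 → f/22 → f/32 — 2 stops narrower (darker).
Net so far: 5 stops brighter. Shutter speed: 1/125 → 1/250 → 1/500 → 1/1000 → 1/2000 → 1/4000.

1/4000s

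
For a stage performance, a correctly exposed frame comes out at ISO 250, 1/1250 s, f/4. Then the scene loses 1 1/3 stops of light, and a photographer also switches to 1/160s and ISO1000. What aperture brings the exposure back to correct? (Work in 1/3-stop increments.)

Scene light: 1 1/3 stops darker.
Shutter speed: 1/1250 → 1/1000 → 1/800 → 1/640 → 1/500 → 1/400 → 1/320 → 1/250 → 1/200 → 1/160 — 3 stops longer (brighter).
ISO: 250 → 320 → 400 → 500 → 640 → 800 → 1000 — 2 stops higher (brighter).
Net so far: 3 2/3 stops brighter. Aperture: f/4 → f/4.5 → f/5 → f/5.6 → f/6.3 → f/7.1 → f/8 → f/9 → f/10 → f/11 → f/13 → f/14.

f/14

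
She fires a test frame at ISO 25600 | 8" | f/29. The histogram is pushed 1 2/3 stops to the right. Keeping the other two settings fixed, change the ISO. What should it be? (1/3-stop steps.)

Overexposed by 1 2/3 stops → need 1 2/3 stops darker.
ISO: 25600 → 20000 → 16000 → 12800 → 10000 → 8000.

ISO 8000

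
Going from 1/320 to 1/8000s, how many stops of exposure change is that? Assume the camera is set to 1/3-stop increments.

1/320 → 1/400 → 1/500 → 1/640 → 1/800 → 1/1000 → 1/1250 → 1/1600 → 1/2000 → 1/2500 → 1/3200 → 1/4000 → 1/5000 → 1/6400 → 1/8000 — count the steps: 14 third-stops = 4 2/3 stops.

4 2/3 stops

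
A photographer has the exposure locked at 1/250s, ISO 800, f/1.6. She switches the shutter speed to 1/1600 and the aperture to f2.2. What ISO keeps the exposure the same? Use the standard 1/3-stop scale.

ISO 10000

Shutter speed: 1/250 → 1/320 → 1/400 → 1/500 → 1/640 → 1/800 → 1/1000 → 1/1250 → 1/1600 — 2 2/3 stops faster (darker).
Aperture: f/1.6 → f/1.8 → f/2 → f/2.2 — 1 stop smaller aperture (darker).
Net change so far: 3 2/3 stops darker. Offset with the ISO: 800 → 1000 → 1250 → 1600 → 2000 → 2500 → 3200 → 4000 → 5000 → 6400 → 8000 → 10000.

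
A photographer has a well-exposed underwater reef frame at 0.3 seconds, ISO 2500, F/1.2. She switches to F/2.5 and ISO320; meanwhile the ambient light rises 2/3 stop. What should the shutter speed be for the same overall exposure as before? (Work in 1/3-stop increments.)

Scene light: 2/3 stop brighter.
Aperture: f/1.2 → f/1.4 → f/1.6 → f/1.8 → f/2 → f/2.2 → f/2.5 — 2 stops stopped down (darker).
ISO: 2500 → 2000 → 1600 → 1250 → 1000 → 800 → 640 → 500 → 400 → 320 — 3 stops lower (darker).
Net so far: 4 1/3 stops darker. Shutter speed: 0.3 → 0.4 → 0.5 → 0.6 → 0.8 → 1 → 1.3 → 1.6 → 2 → 2.5 → 3.2 → 4 → 5 → 6.

6 s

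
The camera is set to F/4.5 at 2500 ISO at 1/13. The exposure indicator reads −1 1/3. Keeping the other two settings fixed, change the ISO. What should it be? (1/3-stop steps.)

ISO 6400

Underexposed by 1 1/3 stops → need 1 1/3 stops brighter.
ISO: 2500 → 3200 → 4000 → 5000 → 6400.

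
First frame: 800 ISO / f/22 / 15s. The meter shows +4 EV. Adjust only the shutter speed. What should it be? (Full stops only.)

Overexposed by 4 stops → need 4 stops darker.
Shutter speed: 15 → 8 → 4 → 2 → 1.

1 s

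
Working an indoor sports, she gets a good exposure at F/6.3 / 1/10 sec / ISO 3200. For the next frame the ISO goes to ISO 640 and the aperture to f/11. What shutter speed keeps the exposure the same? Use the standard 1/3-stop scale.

1.6 s

ISO: 3200 → 2500 → 2000 → 1600 → 1250 → 1000 → 800 → 640 — 2 1/3 stops dropped (darker).
Aperture: f/6.3 → f/7.1 → f/8 → f/9 → f/10 → f/11 — 1 2/3 stops narrower (darker).
Net change so far: 4 stops darker. Offset with the shutter speed: 1/10 → 1/8 → 1/6 → 1/5 → 1/4 → 0.3 → 0.4 → 0.5 → 0.6 → 0.8 → 1 → 1.3 → 1.6.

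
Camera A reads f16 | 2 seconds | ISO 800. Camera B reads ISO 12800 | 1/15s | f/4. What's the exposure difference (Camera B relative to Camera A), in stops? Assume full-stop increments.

3 stops brighter

Aperture: f/16 → f/11 → f/8 → f/5.6 → f/4 — 4 stops opened up (brighter).
Shutter speed: 2 → 1 → 1/2 → 1/4 → 1/8 → 1/15 — 5 stops shorter (darker).
ISO: 800 → 1600 → 3200 → 6400 → 12800 — 4 stops higher (brighter).
Net: +4 −5 +4 = +3 stops.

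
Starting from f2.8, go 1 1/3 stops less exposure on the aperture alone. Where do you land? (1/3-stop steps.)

f/4.5

Aperture: f/2.8 → f/3.2 → f/3.5 → f/4 → f/4.5 — 1 1/3 stops smaller aperture (darker).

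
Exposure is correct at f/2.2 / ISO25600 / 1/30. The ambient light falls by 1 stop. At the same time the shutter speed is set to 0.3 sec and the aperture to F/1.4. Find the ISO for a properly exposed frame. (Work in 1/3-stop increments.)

ISO 2000

Scene light: 1 stop darker.
Shutter speed: 1/30 → 1/25 → 1/20 → 1/15 → 1/13 → 1/10 → 1/8 → 1/6 → 1/5 → 1/4 → 0.3 — 3 1/3 stops longer (brighter).
Aperture: f/2.2 → f/2 → f/1.8 → f/1.6 → f/1.4 — 1 1/3 stops wider (brighter).
Net so far: 3 2/3 stops brighter. ISO: 25600 → 20000 → 16000 → 12800 → 10000 → 8000 → 6400 → 5000 → 4000 → 3200 → 2500 → 2000.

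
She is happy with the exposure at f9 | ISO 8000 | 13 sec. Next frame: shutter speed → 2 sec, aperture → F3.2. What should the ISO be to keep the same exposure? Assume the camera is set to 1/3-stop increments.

Shutter speed: 13 → 10 → 8 → 6 → 5 → 4 → 3.2 → 2.5 → 2 — 2 2/3 stops faster (darker).
Aperture: f/9 → f/8 → f/7.1 → f/6.3 → f/5.6 → f/5 → f/4.5 → f/4 → f/3.5 → f/3.2 — 3 stops opened up (brighter).
Net change so far: 1/3 stop brighter. Offset with the ISO: 8000 → 6400.

ISO 6400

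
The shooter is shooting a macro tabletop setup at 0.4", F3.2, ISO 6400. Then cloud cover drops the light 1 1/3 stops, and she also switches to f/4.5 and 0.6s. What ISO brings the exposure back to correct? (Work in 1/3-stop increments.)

ISO 20000

Scene light: 1 1/3 stops darker.
Aperture: f/3.2 → f/3.5 → f/4 → f/4.5 — 1 stop narrower (darker).
Shutter speed: 0.4 → 0.5 → 0.6 — 2/3 stop slower (brighter).
Net so far: 1 2/3 stops darker. ISO: 6400 → 8000 → 10000 → 12800 → 16000 → 20000.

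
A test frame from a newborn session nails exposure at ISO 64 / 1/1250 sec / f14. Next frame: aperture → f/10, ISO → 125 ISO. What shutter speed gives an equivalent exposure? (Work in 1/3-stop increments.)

Aperture: f/14 → f/13 → f/11 → f/10 — 1 stop opened up (brighter).
ISO: 64 → 80 → 100 → 125 — 1 stop raised (brighter).
Net change so far: 2 stops brighter. Offset with the shutter speed: 1/1250 → 1/1600 → 1/2000 → 1/2500 → 1/3200 → 1/4000 → 1/5000.

1/5000s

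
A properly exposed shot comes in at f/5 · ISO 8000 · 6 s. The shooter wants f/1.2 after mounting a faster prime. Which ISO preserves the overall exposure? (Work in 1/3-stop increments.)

ISO 500

Aperture: f/5 → f/4.5 → f/4 → f/3.5 → f/3.2 → f/2.8 → f/2.5 → f/2.2 → f/2 → f/1.8 → f/1.6 → f/1.4 → f/1.2 — 4 stops opened up (brighter).
Need 4 stops darker from the ISO: 8000 → 6400 → 5000 → 4000 → 3200 → 2500 → 2000 → 1600 → 1250 → 1000 → 800 → 640 → 500.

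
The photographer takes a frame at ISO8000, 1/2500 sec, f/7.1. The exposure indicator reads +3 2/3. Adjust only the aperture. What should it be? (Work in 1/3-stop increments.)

Overexposed by 3 2/3 stops → need 3 2/3 stops darker.
Aperture: f/7.1 → f/8 → f/9 → f/10 → f/11 → f/13 → f/14 → f/16 → f/18 → f/20 → f/22 → f/25.

f/25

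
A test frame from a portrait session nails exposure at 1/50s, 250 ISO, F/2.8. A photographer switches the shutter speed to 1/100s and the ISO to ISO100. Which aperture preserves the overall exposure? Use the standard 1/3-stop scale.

f/1.2

Shutter speed: 1/50 → 1/60 → 1/80 → 1/100 — 1 stop faster (darker).
ISO: 250 → 200 → 160 → 125 → 100 — 1 1/3 stops dropped (darker).
Net change so far: 2 1/3 stops darker. Offset with the aperture: f/2.8 → f/2.5 → f/2.2 → f/2 → f/1.8 → f/1.6 → f/1.4 → f/1.2.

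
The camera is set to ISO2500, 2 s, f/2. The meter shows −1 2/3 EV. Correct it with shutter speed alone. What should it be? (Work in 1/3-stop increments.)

6 s

Underexposed by 1 2/3 stops → need 1 2/3 stops brighter.
Shutter speed: 2 → 2.5 → 3.2 → 4 → 5 → 6.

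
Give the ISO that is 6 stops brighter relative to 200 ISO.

ISO: 200 → 400 → 800 → 1600 → 3200 → 6400 → 12800 — 6 stops higher (brighter).

ISO 12800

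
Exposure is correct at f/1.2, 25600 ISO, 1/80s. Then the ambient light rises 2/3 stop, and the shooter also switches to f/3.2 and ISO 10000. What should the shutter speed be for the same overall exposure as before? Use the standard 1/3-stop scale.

1/8s

Scene light: 2/3 stop brighter.
Aperture: f/1.2 → f/1.4 → f/1.6 → f/1.8 → f/2 → f/2.2 → f/2.5 → f/2.8 → f/3.2 — 2 2/3 stops stopped down (darker).
ISO: 25600 → 20000 → 16000 → 12800 → 10000 — 1 1/3 stops lower (darker).
Net so far: 3 1/3 stops darker. Shutter speed: 1/80 → 1/60 → 1/50 → 1/40 → 1/30 → 1/25 → 1/20 → 1/15 → 1/13 → 1/10 → 1/8.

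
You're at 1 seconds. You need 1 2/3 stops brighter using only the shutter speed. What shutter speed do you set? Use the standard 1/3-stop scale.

Shutter speed: 1 → 1.3 → 1.6 → 2 → 2.5 → 3.2 — 1 2/3 stops longer (brighter).

3.2 s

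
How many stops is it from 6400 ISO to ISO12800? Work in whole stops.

1 stop

6400 → 12800 — count the steps: 1 stop.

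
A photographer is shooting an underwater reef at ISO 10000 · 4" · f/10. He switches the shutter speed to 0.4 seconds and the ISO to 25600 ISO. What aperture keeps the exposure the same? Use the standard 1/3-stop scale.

Shutter speed: 4 → 3.2 → 2.5 → 2 → 1.6 → 1.3 → 1 → 0.8 → 0.6 → 0.5 → 0.4 — 3 1/3 stops shorter (darker).
ISO: 10000 → 12800 → 16000 → 20000 → 25600 — 1 1/3 stops raised (brighter).
Net change so far: 2 stops darker. Offset with the aperture: f/10 → f/9 → f/8 → f/7.1 → f/6.3 → f/5.6 → f/5.

f/5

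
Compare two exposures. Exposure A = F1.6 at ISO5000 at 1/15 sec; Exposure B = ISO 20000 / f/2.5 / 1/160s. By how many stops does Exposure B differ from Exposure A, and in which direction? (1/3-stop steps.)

Aperture: f/1.6 → f/1.8 → f/2 → f/2.2 → f/2.5 — 1 1/3 stops stopped down (darker).
Shutter speed: 1/15 → 1/20 → 1/25 → 1/30 → 1/40 → 1/50 → 1/60 → 1/80 → 1/100 → 1/125 → 1/160 — 3 1/3 stops shorter (darker).
ISO: 5000 → 6400 → 8000 → 10000 → 12800 → 16000 → 20000 — 2 stops raised (brighter).
Net: −1 1/3 −3 1/3 +2 = −2 2/3 stops.

2 2/3 stops darker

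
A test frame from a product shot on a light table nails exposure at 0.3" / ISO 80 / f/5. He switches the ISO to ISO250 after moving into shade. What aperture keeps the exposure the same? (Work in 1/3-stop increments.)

f/9

ISO: 80 → 100 → 125 → 160 → 200 → 250 — 1 2/3 stops higher (brighter).
Need 1 2/3 stops darker from the aperture: f/5 → f/5.6 → f/6.3 → f/7.1 → f/8 → f/9.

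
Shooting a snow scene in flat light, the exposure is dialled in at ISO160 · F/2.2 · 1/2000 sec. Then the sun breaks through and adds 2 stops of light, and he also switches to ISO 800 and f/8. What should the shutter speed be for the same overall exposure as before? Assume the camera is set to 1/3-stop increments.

Scene light: 2 stops brighter.
ISO: 160 → 200 → 250 → 320 → 400 → 500 → 640 → 800 — 2 1/3 stops raised (brighter).
Aperture: f/2.2 → f/2.5 → f/2.8 → f/3.2 → f/3.5 → f/4 → f/4.5 → f/5 → f/5.6 → f/6.3 → f/7.1 → f/8 — 3 2/3 stops narrower (darker).
Net so far: 2/3 stop brighter. Shutter speed: 1/2000 → 1/2500 → 1/3200.

1/3200s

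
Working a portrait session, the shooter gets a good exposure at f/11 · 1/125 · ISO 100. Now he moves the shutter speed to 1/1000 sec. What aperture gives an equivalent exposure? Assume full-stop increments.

f/4

Shutter speed: 1/125 → 1/250 → 1/500 → 1/1000 — 3 stops shorter (darker).
Need 3 stops brighter from the aperture: f/11 → f/8 → f/5.6 → f/4.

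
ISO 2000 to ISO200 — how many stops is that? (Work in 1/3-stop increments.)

2000 → 1600 → 1250 → 1000 → 800 → 640 → 500 → 400 → 320 → 250 → 200 — count the steps: 10 third-stops = 3 1/3 stops.

3 1/3 stops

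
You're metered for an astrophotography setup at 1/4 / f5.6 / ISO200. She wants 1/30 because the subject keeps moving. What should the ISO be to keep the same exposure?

ISO 1600

Shutter speed: 1/4 → 1/8 → 1/15 → 1/30 — 3 stops faster (darker).
Need 3 stops brighter from the ISO: 200 → 400 → 800 → 1600.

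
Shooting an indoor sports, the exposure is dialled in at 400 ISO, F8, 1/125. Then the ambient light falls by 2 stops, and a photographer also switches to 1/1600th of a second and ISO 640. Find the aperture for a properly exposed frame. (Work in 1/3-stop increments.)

f/1.4

Scene light: 2 stops darker.
Shutter speed: 1/125 → 1/160 → 1/200 → 1/250 → 1/320 → 1/400 → 1/500 → 1/640 → 1/800 → 1/1000 → 1/1250 → 1/1600 — 3 2/3 stops faster (darker).
ISO: 400 → 500 → 640 — 2/3 stop higher (brighter).
Net so far: 5 stops darker. Aperture: f/8 → f/7.1 → f/6.3 → f/5.6 → f/5 → f/4.5 → f/4 → f/3.5 → f/3.2 → f/2.8 → f/2.5 → f/2.2 → f/2 → f/1.8 → f/1.6 → f/1.4.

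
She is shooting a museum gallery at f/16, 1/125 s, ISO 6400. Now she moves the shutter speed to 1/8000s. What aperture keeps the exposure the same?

Shutter speed: 1/125 → 1/250 → 1/500 → 1/1000 → 1/2000 → 1/4000 → 1/8000 — 6 stops faster (darker).
Need 6 stops brighter from the aperture: f/16 → f/11 → f/8 → f/5.6 → f/4 → f/2.8 → f/2.

f/2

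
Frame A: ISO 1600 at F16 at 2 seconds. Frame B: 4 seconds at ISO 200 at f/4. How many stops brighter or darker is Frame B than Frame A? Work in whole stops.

Aperture: f/16 → f/11 → f/8 → f/5.6 → f/4 — 4 stops opened up (brighter).
Shutter speed: 2 → 4 — 1 stop slower (brighter).
ISO: 1600 → 800 → 400 → 200 — 3 stops lower (darker).
Net: +4 +1 −3 = +2 stops.

2 stops brighter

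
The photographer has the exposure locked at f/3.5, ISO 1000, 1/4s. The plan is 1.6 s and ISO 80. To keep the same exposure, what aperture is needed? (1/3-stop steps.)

Shutter speed: 1/4 → 0.3 → 0.4 → 0.5 → 0.6 → 0.8 → 1 → 1.3 → 1.6 — 2 2/3 stops slower (brighter).
ISO: 1000 → 800 → 640 → 500 → 400 → 320 → 250 → 200 → 160 → 125 → 100 → 80 — 3 2/3 stops lower (darker).
Net change so far: 1 stop darker. Offset with the aperture: f/3.5 → f/3.2 → f/2.8 → f/2.5.

f/2.5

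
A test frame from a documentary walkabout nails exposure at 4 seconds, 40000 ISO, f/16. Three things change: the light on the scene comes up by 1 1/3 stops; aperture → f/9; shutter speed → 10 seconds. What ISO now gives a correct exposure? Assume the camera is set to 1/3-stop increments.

ISO 2000

Scene light: 1 1/3 stops brighter.
Aperture: f/16 → f/14 → f/13 → f/11 → f/10 → f/9 — 1 2/3 stops larger aperture (brighter).
Shutter speed: 4 → 5 → 6 → 8 → 10 — 1 1/3 stops longer (brighter).
Net so far: 4 1/3 stops brighter. ISO: 40000 → 32000 → 25600 → 20000 → 16000 → 12800 → 10000 → 8000 → 6400 → 5000 → 4000 → 3200 → 2500 → 2000.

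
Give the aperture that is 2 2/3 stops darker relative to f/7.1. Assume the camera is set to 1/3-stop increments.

Aperture: f/7.1 → f/8 → f/9 → f/10 → f/11 → f/13 → f/14 → f/16 → f/18 — 2 2/3 stops narrower (darker).

f/18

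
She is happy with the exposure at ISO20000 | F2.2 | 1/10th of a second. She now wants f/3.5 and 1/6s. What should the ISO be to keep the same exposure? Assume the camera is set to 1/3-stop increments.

Aperture: f/2.2 → f/2.5 → f/2.8 → f/3.2 → f/3.5 — 1 1/3 stops narrower (darker).
Shutter speed: 1/10 → 1/8 → 1/6 — 2/3 stop slower (brighter).
Net change so far: 2/3 stop darker. Offset with the ISO: 20000 → 25600 → 32000.

ISO 32000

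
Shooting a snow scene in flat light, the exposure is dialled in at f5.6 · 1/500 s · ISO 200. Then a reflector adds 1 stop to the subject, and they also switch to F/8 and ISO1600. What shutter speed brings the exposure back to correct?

1/4000s

Scene light: 1 stop brighter.
Aperture: f/5.6 → f/8 — 1 stop smaller aperture (darker).
ISO: 200 → 400 → 800 → 1600 — 3 stops raised (brighter).
Net so far: 3 stops brighter. Shutter speed: 1/500 → 1/1000 → 1/2000 → 1/4000.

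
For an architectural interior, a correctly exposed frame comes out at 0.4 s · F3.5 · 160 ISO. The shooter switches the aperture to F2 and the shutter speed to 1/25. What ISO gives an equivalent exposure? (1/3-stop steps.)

ISO 500

Aperture: f/3.5 → f/3.2 → f/2.8 → f/2.5 → f/2.2 → f/2 — 1 2/3 stops larger aperture (brighter).
Shutter speed: 0.4 → 0.3 → 1/4 → 1/5 → 1/6 → 1/8 → 1/10 → 1/13 → 1/15 → 1/20 → 1/25 — 3 1/3 stops shorter (darker).
Net change so far: 1 2/3 stops darker. Offset with the ISO: 160 → 200 → 250 → 320 → 400 → 500.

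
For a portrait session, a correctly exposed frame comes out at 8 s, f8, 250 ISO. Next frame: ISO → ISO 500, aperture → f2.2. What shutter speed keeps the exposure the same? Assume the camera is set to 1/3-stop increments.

0.3 s

ISO: 250 → 320 → 400 → 500 — 1 stop raised (brighter).
Aperture: f/8 → f/7.1 → f/6.3 → f/5.6 → f/5 → f/4.5 → f/4 → f/3.5 → f/3.2 → f/2.8 → f/2.5 → f/2.2 — 3 2/3 stops larger aperture (brighter).
Net change so far: 4 2/3 stops brighter. Offset with the shutter speed: 8 → 6 → 5 → 4 → 3.2 → 2.5 → 2 → 1.6 → 1.3 → 1 → 0.8 → 0.6 → 0.5 → 0.4 → 0.3.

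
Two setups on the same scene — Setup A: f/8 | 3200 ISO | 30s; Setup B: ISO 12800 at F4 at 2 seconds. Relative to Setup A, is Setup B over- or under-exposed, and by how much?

same exposure (0 stops)

Aperture: f/8 → f/5.6 → f/4 — 2 stops wider (brighter).
Shutter speed: 30 → 15 → 8 → 4 → 2 — 4 stops faster (darker).
ISO: 3200 → 6400 → 12800 — 2 stops higher (brighter).
Net: +2 −4 +2 = 0 stops.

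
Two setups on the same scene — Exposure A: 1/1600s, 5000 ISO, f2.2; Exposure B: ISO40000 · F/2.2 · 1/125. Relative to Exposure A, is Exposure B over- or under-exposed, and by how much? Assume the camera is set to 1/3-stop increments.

Aperture: unchanged.
Shutter speed: 1/1600 → 1/1250 → 1/1000 → 1/800 → 1/640 → 1/500 → 1/400 → 1/320 → 1/250 → 1/200 → 1/160 → 1/125 — 3 2/3 stops slower (brighter).
ISO: 5000 → 6400 → 8000 → 10000 → 12800 → 16000 → 20000 → 25600 → 32000 → 40000 — 3 stops raised (brighter).
Net: +3 2/3 +3 = +6 2/3 stops.

6 2/3 stops brighter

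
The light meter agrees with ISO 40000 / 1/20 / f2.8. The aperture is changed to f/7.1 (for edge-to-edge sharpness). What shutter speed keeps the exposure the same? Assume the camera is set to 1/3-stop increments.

Aperture: f/2.8 → f/3.2 → f/3.5 → f/4 → f/4.5 → f/5 → f/5.6 → f/6.3 → f/7.1 — 2 2/3 stops smaller aperture (darker).
Need 2 2/3 stops brighter from the shutter speed: 1/20 → 1/15 → 1/13 → 1/10 → 1/8 → 1/6 → 1/5 → 1/4 → 0.3.

0.3 s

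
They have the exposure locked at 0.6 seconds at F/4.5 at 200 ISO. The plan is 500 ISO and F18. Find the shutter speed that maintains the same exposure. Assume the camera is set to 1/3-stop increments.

4 s

ISO: 200 → 250 → 320 → 400 → 500 — 1 1/3 stops higher (brighter).
Aperture: f/4.5 → f/5 → f/5.6 → f/6.3 → f/7.1 → f/8 → f/9 → f/10 → f/11 → f/13 → f/14 → f/16 → f/18 — 4 stops narrower (darker).
Net change so far: 2 2/3 stops darker. Offset with the shutter speed: 0.6 → 0.8 → 1 → 1.3 → 1.6 → 2 → 2.5 → 3.2 → 4.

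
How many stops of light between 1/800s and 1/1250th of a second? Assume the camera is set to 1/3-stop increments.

2/3 stop

1/800 → 1/1000 → 1/1250 — count the steps: 2 third-stops = 2/3 stop.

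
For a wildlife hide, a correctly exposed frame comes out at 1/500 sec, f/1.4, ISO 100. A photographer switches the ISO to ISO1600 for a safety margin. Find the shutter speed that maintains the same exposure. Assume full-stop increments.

ISO: 100 → 200 → 400 → 800 → 1600 — 4 stops raised (brighter).
Need 4 stops darker from the shutter speed: 1/500 → 1/1000 → 1/2000 → 1/4000 → 1/8000.

1/8000s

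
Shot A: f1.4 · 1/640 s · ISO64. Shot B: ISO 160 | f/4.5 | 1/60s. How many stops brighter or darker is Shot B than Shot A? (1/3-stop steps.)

Aperture: f/1.4 → f/1.6 → f/1.8 → f/2 → f/2.2 → f/2.5 → f/2.8 → f/3.2 → f/3.5 → f/4 → f/4.5 — 3 1/3 stops narrower (darker).
Shutter speed: 1/640 → 1/500 → 1/400 → 1/320 → 1/250 → 1/200 → 1/160 → 1/125 → 1/100 → 1/80 → 1/60 — 3 1/3 stops slower (brighter).
ISO: 64 → 80 → 100 → 125 → 160 — 1 1/3 stops raised (brighter).
Net: −3 1/3 +3 1/3 +1 1/3 = +1 1/3 stops.

1 1/3 stops brighter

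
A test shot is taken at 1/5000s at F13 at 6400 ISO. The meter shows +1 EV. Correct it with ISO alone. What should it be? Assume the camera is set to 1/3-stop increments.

Overexposed by 1 stop → need 1 stop darker.
ISO: 6400 → 5000 → 4000 → 3200.

ISO 3200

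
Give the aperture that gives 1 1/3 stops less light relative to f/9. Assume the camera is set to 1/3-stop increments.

f/14

Aperture: f/9 → f/10 → f/11 → f/13 → f/14 — 1 1/3 stops stopped down (darker).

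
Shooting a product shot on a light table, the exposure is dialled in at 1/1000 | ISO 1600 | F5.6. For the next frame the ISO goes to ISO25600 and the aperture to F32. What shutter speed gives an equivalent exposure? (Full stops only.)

1/500s

ISO: 1600 → 3200 → 6400 → 12800 → 25600 — 4 stops higher (brighter).
Aperture: f/5.6 → f/8 → f/11 → f/16 → f/22 → f/32 — 5 stops narrower (darker).
Net change so far: 1 stop darker. Offset with the shutter speed: 1/1000 → 1/500.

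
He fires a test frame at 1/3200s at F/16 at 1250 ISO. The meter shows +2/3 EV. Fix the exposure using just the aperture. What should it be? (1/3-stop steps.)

f/20

Overexposed by 2/3 stop → need 2/3 stop darker.
Aperture: f/16 → f/18 → f/20.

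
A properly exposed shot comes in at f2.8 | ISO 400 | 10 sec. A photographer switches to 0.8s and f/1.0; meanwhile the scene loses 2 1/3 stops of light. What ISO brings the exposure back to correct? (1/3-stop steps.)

Scene light: 2 1/3 stops darker.
Shutter speed: 10 → 8 → 6 → 5 → 4 → 3.2 → 2.5 → 2 → 1.6 → 1.3 → 1 → 0.8 — 3 2/3 stops faster (darker).
Aperture: f/2.8 → f/2.5 → f/2.2 → f/2 → f/1.8 → f/1.6 → f/1.4 → f/1.2 → f/1.1 → f/1.0 — 3 stops wider (brighter).
Net so far: 3 stops darker. ISO: 400 → 500 → 640 → 800 → 1000 → 1250 → 1600 → 2000 → 2500 → 3200.

ISO 3200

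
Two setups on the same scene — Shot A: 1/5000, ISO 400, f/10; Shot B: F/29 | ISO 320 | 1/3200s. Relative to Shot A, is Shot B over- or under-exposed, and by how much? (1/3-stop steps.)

Aperture: f/10 → f/11 → f/13 → f/14 → f/16 → f/18 → f/20 → f/22 → f/25 → f/29 — 3 stops narrower (darker).
Shutter speed: 1/5000 → 1/4000 → 1/3200 — 2/3 stop slower (brighter).
ISO: 400 → 320 — 1/3 stop dropped (darker).
Net: −3 +2/3 −1/3 = −2 2/3 stops.

2 2/3 stops darker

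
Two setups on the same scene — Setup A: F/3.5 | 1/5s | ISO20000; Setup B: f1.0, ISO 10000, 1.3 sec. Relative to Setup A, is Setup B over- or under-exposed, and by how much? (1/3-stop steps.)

Aperture: f/3.5 → f/3.2 → f/2.8 → f/2.5 → f/2.2 → f/2 → f/1.8 → f/1.6 → f/1.4 → f/1.2 → f/1.1 → f/1.0 — 3 2/3 stops larger aperture (brighter).
Shutter speed: 1/5 → 1/4 → 0.3 → 0.4 → 0.5 → 0.6 → 0.8 → 1 → 1.3 — 2 2/3 stops longer (brighter).
ISO: 20000 → 16000 → 12800 → 10000 — 1 stop dropped (darker).
Net: +3 2/3 +2 2/3 −1 = +5 1/3 stops.

5 1/3 stops brighter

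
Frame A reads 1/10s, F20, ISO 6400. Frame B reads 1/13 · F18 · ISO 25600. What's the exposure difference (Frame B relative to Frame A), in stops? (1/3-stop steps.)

Aperture: f/20 → f/18 — 1/3 stop opened up (brighter).
Shutter speed: 1/10 → 1/13 — 1/3 stop shorter (darker).
ISO: 6400 → 8000 → 10000 → 12800 → 16000 → 20000 → 25600 — 2 stops higher (brighter).
Net: +1/3 −1/3 +2 = +2 stops.

2 stops brighter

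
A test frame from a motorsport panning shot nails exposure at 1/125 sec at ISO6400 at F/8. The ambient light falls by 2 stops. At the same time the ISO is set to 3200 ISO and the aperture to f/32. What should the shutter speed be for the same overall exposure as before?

1 s

Scene light: 2 stops darker.
ISO: 6400 → 3200 — 1 stop dropped (darker).
Aperture: f/8 → f/11 → f/16 → f/22 → f/32 — 4 stops narrower (darker).
Net so far: 7 stops darker. Shutter speed: 1/125 → 1/60 → 1/30 → 1/15 → 1/8 → 1/4 → 1/2 → 1.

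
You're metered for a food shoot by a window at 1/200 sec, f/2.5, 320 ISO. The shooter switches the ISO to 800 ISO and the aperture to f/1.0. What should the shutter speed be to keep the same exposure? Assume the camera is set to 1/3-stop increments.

1/3200s

ISO: 320 → 400 → 500 → 640 → 800 — 1 1/3 stops higher (brighter).
Aperture: f/2.5 → f/2.2 → f/2 → f/1.8 → f/1.6 → f/1.4 → f/1.2 → f/1.1 → f/1.0 — 2 2/3 stops wider (brighter).
Net change so far: 4 stops brighter. Offset with the shutter speed: 1/200 → 1/250 → 1/320 → 1/400 → 1/500 → 1/640 → 1/800 → 1/1000 → 1/1250 → 1/1600 → 1/2000 → 1/2500 → 1/3200.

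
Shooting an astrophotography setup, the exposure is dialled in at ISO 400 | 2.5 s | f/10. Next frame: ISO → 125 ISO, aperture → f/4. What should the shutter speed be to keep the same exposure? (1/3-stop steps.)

1.3 s

ISO: 400 → 320 → 250 → 200 → 160 → 125 — 1 2/3 stops dropped (darker).
Aperture: f/10 → f/9 → f/8 → f/7.1 → f/6.3 → f/5.6 → f/5 → f/4.5 → f/4 — 2 2/3 stops opened up (brighter).
Net change so far: 1 stop brighter. Offset with the shutter speed: 2.5 → 2 → 1.6 → 1.3.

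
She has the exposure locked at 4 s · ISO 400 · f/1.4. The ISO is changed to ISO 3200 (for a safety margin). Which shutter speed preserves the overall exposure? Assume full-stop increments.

1/2s

ISO: 400 → 800 → 1600 → 3200 — 3 stops raised (brighter).
Need 3 stops darker from the shutter speed: 4 → 2 → 1 → 1/2.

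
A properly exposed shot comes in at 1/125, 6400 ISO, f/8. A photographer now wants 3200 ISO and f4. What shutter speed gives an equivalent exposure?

1/250s

ISO: 6400 → 3200 — 1 stop dropped (darker).
Aperture: f/8 → f/5.6 → f/4 — 2 stops larger aperture (brighter).
Net change so far: 1 stop brighter. Offset with the shutter speed: 1/125 → 1/250.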